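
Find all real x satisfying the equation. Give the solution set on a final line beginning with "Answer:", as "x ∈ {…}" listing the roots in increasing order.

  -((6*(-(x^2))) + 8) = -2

Step 1. [-((6*(-(x^2))) + 8) = -2] LHS negated; negate both sides. So neg: (6*(-(x^2))) + 8 = 2.
Step 2. [(6*(-(x^2))) + 8 = 2] peel the +8: subtract 8 from each side ⇒ sub: 6*(-(x^2)) = -6.
Step 3. [6*(-(x^2)) = -6] 6 out front; divide by 6, so div: -(x^2) = -1.
Step 4. [-(x^2) = -1] leading − — multiply by −1, so neg: x^2 = 1.
Step 5. [x^2 = 1] √ both sides: 1 ≥ 0 gives two branches, so sqrt: x = 1 or -1.

Answer: x ∈ {-1, 1}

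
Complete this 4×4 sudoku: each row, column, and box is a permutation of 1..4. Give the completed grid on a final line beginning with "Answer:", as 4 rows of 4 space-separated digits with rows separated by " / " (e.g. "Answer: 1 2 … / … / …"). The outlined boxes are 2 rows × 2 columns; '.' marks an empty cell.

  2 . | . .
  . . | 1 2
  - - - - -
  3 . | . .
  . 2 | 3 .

Step 1. [r2c1∈{4}] r2c1 has the single candidate 4. So r2c1=4.
Step 2. [r4c4∈{1,4}] r4c4 is the only open cell in row 4 admitting 4 ⇒ r4c4=4.
Step 3. [r1c2∈{1,3}] row 1 places 1 nowhere but r1c2. So r1c2=1.
Step 4. [r2c2∈{3}] r2c2 has the single candidate 3 ⇒ r2c2=3.
Step 5. [r3c3∈{2}] r3c3's peers cover all but 2 ⇒ r3c3=2.
Step 6. [r3c4∈{1}] r3c4 is down to just 1, so r3c4=1.
Step 7. [r3c2∈{4}] r3c2 is down to just 4, so r3c2=4.
Step 8. [r1c3∈{4}] r1c3 is down to just 4. So r1c3=4.
Step 9. [r1c4∈{3}] nothing but 3 survives at r1c4 ⇒ r1c4=3.
Step 10. [r4c1∈{1}] nothing but 1 survives at r4c1 ⇒ r4c1=1.

Answer: 2 1 4 3 / 4 3 1 2 / 3 4 2 1 / 1 2 3 4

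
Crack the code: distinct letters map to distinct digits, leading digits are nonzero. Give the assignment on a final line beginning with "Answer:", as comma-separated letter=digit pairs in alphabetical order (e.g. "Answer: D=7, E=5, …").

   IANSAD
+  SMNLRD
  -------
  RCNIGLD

Step 1. [col 1: D + D ≡ D (mod 10)] column 1 reads D+D+carry(0)=D with nothing yet; with all letters distinct, none taken yet, the only value for D is 0, so D=0.
Step 2. [col 2: A + R ≡ L (mod 10)] L=9 is one option consistent with column 2 (A + R ≡ L (mod 10), carry-in 0) — take it. So L=9.
Step 3. [col 2: A + R ≡ L (mod 10)] R=1 is one option consistent with column 2 (A + R ≡ L (mod 10), carry-in 0) — take it ⇒ R=1.
Step 4. [col 2: A + R ≡ L (mod 10)] in column 2 we have A+R≡L with carry-in 0; given R=1, L=9 and digits 0,1,9 already taken and all letters distinct, that pins A to 8, so A=8.
Step 5. [col 3: S + L ≡ G (mod 10)] G=6 is one option consistent with column 3 (S + L ≡ G (mod 10), carry-in 0) — take it ⇒ G=6.
Step 6. [col 3: S + L ≡ G (mod 10)] column 3: given L=9, G=6, carry-in 0, and digits 0,1,6,8,9 already taken and all letters distinct, S+L≡G (mod 10) forces S=7, so S=7.
Step 7. [col 4: N + N ≡ I (mod 10)] from column 4 (nothing yet, carry-in 1, digits 0,1,6,7,8,9 already taken and all letters distinct): N must equal 2 ⇒ N=2.
Step 8. [col 4: N + N ≡ I (mod 10)] column 4: given N=2, carry-in 1, and digits 0,1,2,6,7,8,9 already taken and all letters distinct, N+N≡I (mod 10) forces I=5. So I=5.
Step 9. [col 5: A + M ≡ N (mod 10)] column 5: given A=8, N=2, carry-in 0, and digits 0,1,2,5,6,7,8,9 already taken and all letters distinct, A+M≡N (mod 10) forces M=4, so M=4.
Step 10. [col 6: I + S ≡ C (mod 10)] column 6: given I=5, S=7, carry-in 1, and digits 0,1,2,4,5,6,7,8,9 already taken and all letters distinct, I+S≡C (mod 10) forces C=3 ⇒ C=3.

Answer: A=8, C=3, D=0, G=6, I=5, L=9, M=4, N=2, R=1, S=7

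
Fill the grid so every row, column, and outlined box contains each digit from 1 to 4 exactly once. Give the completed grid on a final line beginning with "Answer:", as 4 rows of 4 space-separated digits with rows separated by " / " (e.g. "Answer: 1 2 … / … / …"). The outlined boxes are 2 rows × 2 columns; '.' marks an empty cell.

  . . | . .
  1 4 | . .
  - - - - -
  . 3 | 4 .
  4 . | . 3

Step 1. [r1c2∈{2}] r1c2's peers cover all but 2. So r1c2=2.
Step 2. [r4c3∈{1,2}] r4c3 is the only open cell in row 4 admitting 2. So r4c3=2.
Step 3. [r1c3∈{1,3}] across col 3, 1 lands solely at r1c3, so r1c3=1.
Step 4. [r2c3∈{3}] r2c3 has the single candidate 3. So r2c3=3.
Step 5. [r2c4∈{2}] only 2 remains possible at r2c4 ⇒ r2c4=2.
Step 6. [r1c4∈{4}] r1c4 is down to just 4 ⇒ r1c4=4.
Step 7. [r1c1∈{3}] r1c1 has the single candidate 3. So r1c1=3.
Step 8. [r3c4∈{1}] r3c4 is down to just 1. So r3c4=1.
Step 9. [r4c2∈{1}] r4c2's peers cover all but 1. So r4c2=1.
Step 10. [r3c1∈{2}] r3c1 has the single candidate 2, so r3c1=2.

Answer: 3 2 1 4 / 1 4 3 2 / 2 3 4 1 / 4 1 2 3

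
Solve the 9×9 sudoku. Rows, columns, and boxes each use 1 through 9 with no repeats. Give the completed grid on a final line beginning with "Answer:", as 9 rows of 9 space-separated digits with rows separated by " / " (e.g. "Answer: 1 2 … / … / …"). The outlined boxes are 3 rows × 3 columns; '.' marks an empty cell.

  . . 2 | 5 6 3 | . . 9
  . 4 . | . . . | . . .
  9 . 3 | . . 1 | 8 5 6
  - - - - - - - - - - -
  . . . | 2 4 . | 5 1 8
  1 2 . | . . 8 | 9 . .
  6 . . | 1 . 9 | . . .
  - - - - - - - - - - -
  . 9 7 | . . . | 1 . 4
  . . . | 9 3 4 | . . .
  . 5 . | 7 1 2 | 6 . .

Step 1. [r2c6∈{7}] r2c6 is down to just 7. So r2c6=7.
Step 2. [r9c9∈{3}] r9c9's peers cover all but 3 ⇒ r9c9=3.
Step 3. [r5c9∈{7}] r5c9 has the single candidate 7. So r5c9=7.
Step 4. [r2c3∈{1,5,6,8}] across row 2, 6 lands solely at r2c3, so r2c3=6.
Step 5. [r3c2∈{7}] r3c2 is down to just 7. So r3c2=7.
Step 6. [r1c1∈{8}] r1c1 has the single candidate 8, so r1c1=8.
Step 7. [r8c1∈{2}] r8c1's peers cover all but 2. So r8c1=2.
Step 8. [r5c8∈{3,4,6}] col 8 places 6 nowhere but r5c8 ⇒ r5c8=6.
Step 9. [r5c3∈{4,5}] across row 5, 4 lands solely at r5c3, so r5c3=4.
Step 10. [r9c3∈{8}] only 8 remains possible at r9c3 ⇒ r9c3=8.
Step 11. [r7c8∈{2,8}] r7c8 is the only open cell in row 7 admitting 2. So r7c8=2.
Step 12. [r2c4∈{8}] nothing but 8 survives at r2c4. So r2c4=8.
Step 13. [r5c5∈{5}] nothing but 5 survives at r5c5. So r5c5=5.
Step 14. [r8c7∈{7}] r8c7's peers cover all but 7. So r8c7=7.
Step 15. [r4c2∈{3}] r4c2 is down to just 3 ⇒ r4c2=3.
Step 16. [r2c8∈{3}] only 3 remains possible at r2c8, so r2c8=3.
Step 17. [r2c7∈{2}] only 2 remains possible at r2c7, so r2c7=2.
Step 18. [r6c8∈{4}] r6c8 has the single candidate 4 ⇒ r6c8=4.
Step 19. [r1c2∈{1}] r1c2 has the single candidate 1 ⇒ r1c2=1.
Step 20. [r7c4∈{6}] r7c4's peers cover all but 6. So r7c4=6.
Step 21. [r2c1∈{5}] r2c1 has the single candidate 5, so r2c1=5.
Step 22. [r2c9∈{1}] r2c9's peers cover all but 1. So r2c9=1.
Step 23. [r8c3∈{1}] nothing but 1 survives at r8c3. So r8c3=1.
Step 24. [r4c1∈{7}] r4c1 has the single candidate 7 ⇒ r4c1=7.
Step 25. [r8c8∈{8}] nothing but 8 survives at r8c8 ⇒ r8c8=8.
Step 26. [r4c6∈{6}] r4c6 is down to just 6. So r4c6=6.
Step 27. [r6c3∈{5}] r6c3 is down to just 5, so r6c3=5.
Step 28. [r6c7∈{3}] only 3 remains possible at r6c7. So r6c7=3.
Step 29. [r3c4∈{4}] r3c4's peers cover all but 4 ⇒ r3c4=4.
Step 30. [r6c5∈{7}] nothing but 7 survives at r6c5. So r6c5=7.
Step 31. [r7c6∈{5}] r7c6 is down to just 5 ⇒ r7c6=5.
Step 32. [r4c3∈{9}] only 9 remains possible at r4c3. So r4c3=9.
Step 33. [r7c1∈{3}] r7c1 has the single candidate 3, so r7c1=3.
Step 34. [r8c2∈{6}] r8c2 is down to just 6. So r8c2=6.
Step 35. [r9c1∈{4}] r9c1's peers cover all but 4 ⇒ r9c1=4.
Step 36. [r1c8∈{7}] nothing but 7 survives at r1c8, so r1c8=7.
Step 37. [r9c8∈{9}] only 9 remains possible at r9c8. So r9c8=9.
Step 38. [r6c9∈{2}] r6c9's peers cover all but 2. So r6c9=2.
Step 39. [r6c2∈{8}] r6c2's peers cover all but 8, so r6c2=8.
Step 40. [r8c9∈{5}] only 5 remains possible at r8c9. So r8c9=5.
Step 41. [r2c5∈{9}] r2c5 is down to just 9. So r2c5=9.
Step 42. [r3c5∈{2}] r3c5 has the single candidate 2. So r3c5=2.
Step 43. [r7c5∈{8}] only 8 remains possible at r7c5 ⇒ r7c5=8.
Step 44. [r5c4∈{3}] r5c4 is down to just 3 ⇒ r5c4=3.
Step 45. [r1c7∈{4}] nothing but 4 survives at r1c7. So r1c7=4.

Answer: 8 1 2 5 6 3 4 7 9 / 5 4 6 8 9 7 2 3 1 / 9 7 3 4 2 1 8 5 6 / 7 3 9 2 4 6 5 1 8 / 1 2 4 3 5 8 9 6 7 / 6 8 5 1 7 9 3 4 2 / 3 9 7 6 8 5 1 2 4 / 2 6 1 9 3 4 7 8 5 / 4 5 8 7 1 2 6 9 3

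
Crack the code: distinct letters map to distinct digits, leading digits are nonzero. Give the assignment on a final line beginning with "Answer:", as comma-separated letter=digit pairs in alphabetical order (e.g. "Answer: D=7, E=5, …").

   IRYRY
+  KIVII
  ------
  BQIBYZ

Step 1. [col 1: Y + I ≡ Z (mod 10)] I=3 is one option consistent with column 1 (Y + I ≡ Z (mod 10), carry-in 0) — take it ⇒ I=3.
Step 2. [col 1: Y + I ≡ Z (mod 10)] no forcing yet in column 1 (carry-in 0); Z=5 is free and consistent — try it, so Z=5.
Step 3. [col 1: Y + I ≡ Z (mod 10)] from column 1 (I=3, Z=5, carry-in 0, digits 3,5 already taken and all letters distinct): Y must equal 2 ⇒ Y=2.
Step 4. [col 2: R + I ≡ Y (mod 10)] column 2 reads R+I+carry(0)=Y with I=3, Y=2; with digits 2,3,5 already taken and all letters distinct, the only value for R is 9, so R=9.
Step 5. [col 3: Y + V ≡ B (mod 10)] no forcing yet in column 3 (carry-in 1); V=8 is free and consistent — try it ⇒ V=8.
Step 6. [col 3: Y + V ≡ B (mod 10)] column 3 reads Y+V+carry(1)=B with Y=2, V=8; with digits 2,3,5,8,9 already taken and all letters distinct, the only value for B is 1, so B=1.
Step 7. [col 5: I + K ≡ Q (mod 10)] column 5 (I + K ≡ Q (mod 10), carry-in 1) doesn't pin Q yet; pick Q=0 and continue, so Q=0.
Step 8. [col 5: I + K ≡ Q (mod 10)] from column 5 (I=3, Q=0, carry-in 1, digits 0,1,2,3,5,8,9 already taken and all letters distinct): K must equal 6, so K=6.

Answer: B=1, I=3, K=6, Q=0, R=9, V=8, Y=2, Z=5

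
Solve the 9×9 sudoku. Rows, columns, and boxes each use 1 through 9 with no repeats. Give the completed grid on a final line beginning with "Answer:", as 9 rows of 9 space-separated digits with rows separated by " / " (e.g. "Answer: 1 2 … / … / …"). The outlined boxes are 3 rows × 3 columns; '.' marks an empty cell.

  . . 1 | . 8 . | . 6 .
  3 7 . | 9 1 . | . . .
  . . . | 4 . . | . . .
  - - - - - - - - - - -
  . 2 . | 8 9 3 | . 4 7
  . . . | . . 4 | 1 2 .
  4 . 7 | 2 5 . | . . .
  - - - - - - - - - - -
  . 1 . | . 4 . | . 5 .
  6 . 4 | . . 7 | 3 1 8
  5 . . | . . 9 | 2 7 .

Step 1. [r8c2∈{9}] r8c2 has the single candidate 9, so r8c2=9.
Step 2. [r2c8∈{8}] r2c8 is down to just 8. So r2c8=8.
Step 3. [r7c6∈{2,6,8}] r7c6 is the only open cell in col 6 admitting 8. So r7c6=8.
Step 4. [r3c9∈{1,2,3,5,9}] row 3 places 1 nowhere but r3c9 ⇒ r3c9=1.
Step 5. [r1c2∈{4,5}] col 2 places 4 nowhere but r1c2 ⇒ r1c2=4.
Step 6. [r6c7∈{6,8,9}] across col 7, 8 lands solely at r6c7. So r6c7=8.
Step 7. [r2c7∈{4,5}] r2c7 is the only open cell in col 7 admitting 4. So r2c7=4.
Step 8. [r9c4∈{1,3,6}] across row 9, 1 lands solely at r9c4 ⇒ r9c4=1.
Step 9. [r8c5∈{2}] nothing but 2 survives at r8c5, so r8c5=2.
Step 10. [r6c6∈{1,6}] in row 6, 1 fits only at r6c6, so r6c6=1.
Step 11. [r9c9∈{4,6}] r9c9 is the only open cell in row 9 admitting 4. So r9c9=4.
Step 12. [r9c5∈{3,6}] in row 9, 6 fits only at r9c5, so r9c5=6.
Step 13. [r5c4∈{6,7}] r5c4 is the only open cell in col 4 admitting 6, so r5c4=6.
Step 14. [r1c4∈{3,5,7}] in col 4, 7 fits only at r1c4. So r1c4=7.
Step 15. [r1c9∈{2,3,5,9}] in row 1, 3 fits only at r1c9 ⇒ r1c9=3.
Step 16. [r3c8∈{9}] r3c8's peers cover all but 9, so r3c8=9.
Step 17. [r5c3∈{3,5,8,9}] 9 has one home in col 3: r5c3, so r5c3=9.
Step 18. [r1c7∈{5}] r1c7 has the single candidate 5, so r1c7=5.
Step 19. [r4c3∈{5,6}] 5 has one home in row 4: r4c3 ⇒ r4c3=5.
Step 20. [r6c2∈{3,6}] 6 has one home in box 4: r6c2, so r6c2=6.
Step 21. [r1c6∈{2}] nothing but 2 survives at r1c6 ⇒ r1c6=2.
Step 22. [r5c2∈{3,8}] row 5 places 3 nowhere but r5c2. So r5c2=3.
Step 23. [r2c6∈{5,6}] in row 2, 5 fits only at r2c6, so r2c6=5.
Step 24. [r2c3∈{2,6}] across row 2, 6 lands solely at r2c3 ⇒ r2c3=6.
Step 25. [r9c2∈{8}] r9c2's peers cover all but 8 ⇒ r9c2=8.
Step 26. [r7c7∈{6,9}] 9 has one home in col 7: r7c7, so r7c7=9.
Step 27. [r3c3∈{2,8}] across col 3, 8 lands solely at r3c3, so r3c3=8.
Step 28. [r7c3∈{2,3}] 2 has one home in col 3: r7c3. So r7c3=2.
Step 29. [r6c9∈{9}] r6c9's peers cover all but 9. So r6c9=9.
Step 30. [r3c2∈{5}] nothing but 5 survives at r3c2. So r3c2=5.
Step 31. [r5c1∈{8}] nothing but 8 survives at r5c1. So r5c1=8.
Step 32. [r2c9∈{2}] nothing but 2 survives at r2c9. So r2c9=2.
Step 33. [r7c4∈{3}] r7c4 has the single candidate 3, so r7c4=3.
Step 34. [r6c8∈{3}] nothing but 3 survives at r6c8 ⇒ r6c8=3.
Step 35. [r4c7∈{6}] nothing but 6 survives at r4c7, so r4c7=6.
Step 36. [r1c1∈{9}] r1c1 has the single candidate 9, so r1c1=9.
Step 37. [r3c6∈{6}] r3c6 has the single candidate 6, so r3c6=6.
Step 38. [r3c1∈{2}] r3c1's peers cover all but 2, so r3c1=2.
Step 39. [r4c1∈{1}] r4c1 is down to just 1 ⇒ r4c1=1.
Step 40. [r8c4∈{5}] r8c4 is down to just 5, so r8c4=5.
Step 41. [r5c5∈{7}] only 7 remains possible at r5c5 ⇒ r5c5=7.
Step 42. [r7c9∈{6}] r7c9 has the single candidate 6, so r7c9=6.
Step 43. [r3c7∈{7}] r3c7 has the single candidate 7 ⇒ r3c7=7.
Step 44. [r9c3∈{3}] r9c3's peers cover all but 3 ⇒ r9c3=3.
Step 45. [r3c5∈{3}] r3c5 is down to just 3. So r3c5=3.
Step 46. [r5c9∈{5}] r5c9's peers cover all but 5 ⇒ r5c9=5.
Step 47. [r7c1∈{7}] only 7 remains possible at r7c1. So r7c1=7.

Answer: 9 4 1 7 8 2 5 6 3 / 3 7 6 9 1 5 4 8 2 / 2 5 8 4 3 6 7 9 1 / 1 2 5 8 9 3 6 4 7 / 8 3 9 6 7 4 1 2 5 / 4 6 7 2 5 1 8 3 9 / 7 1 2 3 4 8 9 5 6 / 6 9 4 5 2 7 3 1 8 / 5 8 3 1 6 9 2 7 4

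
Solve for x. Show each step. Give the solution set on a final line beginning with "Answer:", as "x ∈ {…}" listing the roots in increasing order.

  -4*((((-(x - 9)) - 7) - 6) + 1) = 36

Step 1. [-4*((((-(x - 9)) - 7) - 6) + 1) = 36] LHS = -4·(…); ÷-4 both sides. So div: (((-(x - 9)) - 7) - 6) + 1 = -9.
Step 2. [(((-(x - 9)) - 7) - 6) + 1 = -9] 1 comes off first (subtract 1) ⇒ sub: ((-(x - 9)) - 7) - 6 = -10.
Step 3. [((-(x - 9)) - 7) - 6 = -10] the outer -6 inverts by adding 6, so sub: (-(x - 9)) - 7 = -4.
Step 4. [(-(x - 9)) - 7 = -4] add 7: x sits inside (… - 7), so sub: -(x - 9) = 3.
Step 5. [-(x - 9) = 3] leading − — multiply by −1, so neg: x - 9 = -3.
Step 6. [x - 9 = -3] -9 is outermost — add 9 both sides, so sub: x = 6.

Answer: x ∈ {6}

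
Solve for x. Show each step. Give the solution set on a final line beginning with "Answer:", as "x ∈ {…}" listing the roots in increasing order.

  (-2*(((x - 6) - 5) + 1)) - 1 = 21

Step 1. [(-2*(((x - 6) - 5) + 1)) - 1 = 21] the outer -1 inverts by adding 1 ⇒ sub: -2*(((x - 6) - 5) + 1) = 22.
Step 2. [-2*(((x - 6) - 5) + 1) = 22] -2 out front; divide by -2 ⇒ div: ((x - 6) - 5) + 1 = -11.
Step 3. [((x - 6) - 5) + 1 = -11] 1 comes off first (subtract 1), so sub: (x - 6) - 5 = -12.
Step 4. [(x - 6) - 5 = -12] peel the -5: add 5 from each side ⇒ sub: x - 6 = -7.
Step 5. [x - 6 = -7] peel the -6: add 6 from each side, so sub: x = -1.

Answer: x ∈ {-1}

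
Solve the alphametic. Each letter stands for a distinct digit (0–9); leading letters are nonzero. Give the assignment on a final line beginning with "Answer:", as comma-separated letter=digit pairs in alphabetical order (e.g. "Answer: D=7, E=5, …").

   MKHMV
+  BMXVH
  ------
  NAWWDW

Step 1. [N] N is the leading digit of a 6-digit sum of two 5-digit numbers; the final carry is exactly 1 ⇒ N=1.
Step 2. [col 1: V + H ≡ W (mod 10)] W=5 is one option consistent with column 1 (V + H ≡ W (mod 10), carry-in 0) — take it, so W=5.
Step 3. [col 1: V + H ≡ W (mod 10)] several values work for H in column 1 (V + H ≡ W (mod 10), carry-in 0); try H=8 ⇒ H=8.
Step 4. [col 1: V + H ≡ W (mod 10)] column 1 reads V+H+carry(0)=W with H=8, W=5; with digits 1,5,8 already taken and all letters distinct, the only value for V is 7, so V=7.
Step 5. [col 2: M + V ≡ D (mod 10)] M=4 is one option consistent with column 2 (M + V ≡ D (mod 10), carry-in 1) — take it. So M=4.
Step 6. [col 2: M + V ≡ D (mod 10)] column 2: given M=4, V=7, carry-in 1, and digits 1,4,5,7,8 already taken and all letters distinct, M+V≡D (mod 10) forces D=2 ⇒ D=2.
Step 7. [col 3: H + X ≡ W (mod 10)] in column 3 we have H+X≡W with carry-in 1; given H=8, W=5 and digits 1,2,4,5,7,8 already taken and all letters distinct, that pins X to 6 ⇒ X=6.
Step 8. [col 4: K + M ≡ W (mod 10)] column 4: given M=4, W=5, carry-in 1, and digits 1,2,4,5,6,7,8 already taken and all letters distinct, K+M≡W (mod 10) forces K=0 ⇒ K=0.
Step 9. [col 5: M + B ≡ A (mod 10)] column 5: given M=4, carry-in 0, and digits 0,1,2,4,5,6,7,8 already taken and all letters distinct, M+B≡A (mod 10) forces A=3 ⇒ A=3.
Step 10. [col 5: M + B ≡ A (mod 10)] in column 5 we have M+B≡A with carry-in 0; given M=4, A=3 and digits 0,1,2,3,4,5,6,7,8 already taken and all letters distinct, that pins B to 9 ⇒ B=9.

Answer: A=3, B=9, D=2, H=8, K=0, M=4, N=1, V=7, W=5, X=6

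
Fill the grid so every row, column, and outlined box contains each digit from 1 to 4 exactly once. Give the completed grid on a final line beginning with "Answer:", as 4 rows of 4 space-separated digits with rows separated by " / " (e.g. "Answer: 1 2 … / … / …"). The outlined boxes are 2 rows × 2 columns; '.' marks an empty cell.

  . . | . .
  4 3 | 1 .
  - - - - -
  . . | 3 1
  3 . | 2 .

Step 1. [r3c1∈{2}] r3c1's peers cover all but 2. So r3c1=2.
Step 2. [r1c4∈{2,3,4}] r1c4 is the only open cell in row 1 admitting 3 ⇒ r1c4=3.
Step 3. [r4c2∈{1,4}] in row 4, 1 fits only at r4c2. So r4c2=1.
Step 4. [r1c3∈{4}] only 4 remains possible at r1c3, so r1c3=4.
Step 5. [r1c1∈{1}] r1c1 is down to just 1 ⇒ r1c1=1.
Step 6. [r2c4∈{2}] only 2 remains possible at r2c4. So r2c4=2.
Step 7. [r4c4∈{4}] nothing but 4 survives at r4c4 ⇒ r4c4=4.
Step 8. [r3c2∈{4}] nothing but 4 survives at r3c2. So r3c2=4.
Step 9. [r1c2∈{2}] r1c2 is down to just 2, so r1c2=2.

Answer: 1 2 4 3 / 4 3 1 2 / 2 4 3 1 / 3 1 2 4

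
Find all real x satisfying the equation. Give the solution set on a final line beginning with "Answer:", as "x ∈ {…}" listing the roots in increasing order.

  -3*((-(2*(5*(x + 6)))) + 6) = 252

Step 1. [-3*((-(2*(5*(x + 6)))) + 6) = 252] LHS = -3·(…); ÷-3 both sides. So div: (-(2*(5*(x + 6)))) + 6 = -84.
Step 2. [(-(2*(5*(x + 6)))) + 6 = -84] the outer +6 inverts by subtracting 6, so sub: -(2*(5*(x + 6))) = -90.
Step 3. [-(2*(5*(x + 6))) = -90] LHS negated; negate both sides, so neg: 2*(5*(x + 6)) = 90.
Step 4. [2*(5*(x + 6)) = 90] leading coefficient 2: divide by 2, so div: 5*(x + 6) = 45.
Step 5. [5*(x + 6) = 45] 5 out front; divide by 5, so div: x + 6 = 9.
Step 6. [x + 6 = 9] the outer +6 inverts by subtracting 6. So sub: x = 3.

Answer: x ∈ {3}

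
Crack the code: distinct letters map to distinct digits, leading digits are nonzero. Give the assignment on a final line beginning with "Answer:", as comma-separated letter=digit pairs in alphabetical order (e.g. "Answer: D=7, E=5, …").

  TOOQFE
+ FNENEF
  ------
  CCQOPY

Step 1. [col 1: E + F ≡ Y (mod 10)] several values work for F in column 1 (E + F ≡ Y (mod 10), carry-in 0); try F=7, so F=7.
Step 2. [col 1: E + F ≡ Y (mod 10)] no forcing yet in column 1 (carry-in 0); E=3 is free and consistent — try it, so E=3.
Step 3. [col 1: E + F ≡ Y (mod 10)] column 1: given E=3, F=7, carry-in 0, and digits 3,7 already taken and all letters distinct, E+F≡Y (mod 10) forces Y=0, so Y=0.
Step 4. [col 2: F + E ≡ P (mod 10)] column 2 reads F+E+carry(1)=P with F=7, E=3; with digits 0,3,7 already taken and all letters distinct, the only value for P is 1. So P=1.
Step 5. [col 3: Q + N ≡ O (mod 10)] column 3 (Q + N ≡ O (mod 10), carry-in 1) doesn't pin O yet; pick O=4 and continue. So O=4.
Step 6. [col 3: Q + N ≡ O (mod 10)] no forcing yet in column 3 (carry-in 1); N=5 is free and consistent — try it. So N=5.
Step 7. [col 3: Q + N ≡ O (mod 10)] in column 3 we have Q+N≡O with carry-in 1; given N=5, O=4 and digits 0,1,3,4,5,7 already taken and all letters distinct, that pins Q to 8. So Q=8.
Step 8. [col 5: O + N ≡ C (mod 10)] column 5 reads O+N+carry(0)=C with O=4, N=5; with digits 0,1,3,4,5,7,8 already taken and all letters distinct, the only value for C is 9. So C=9.
Step 9. [col 6: T + F ≡ C (mod 10)] from column 6 (F=7, C=9, carry-in 0, digits 0,1,3,4,5,7,8,9 already taken and all letters distinct): T must equal 2 ⇒ T=2.

Answer: C=9, E=3, F=7, N=5, O=4, P=1, Q=8, T=2, Y=0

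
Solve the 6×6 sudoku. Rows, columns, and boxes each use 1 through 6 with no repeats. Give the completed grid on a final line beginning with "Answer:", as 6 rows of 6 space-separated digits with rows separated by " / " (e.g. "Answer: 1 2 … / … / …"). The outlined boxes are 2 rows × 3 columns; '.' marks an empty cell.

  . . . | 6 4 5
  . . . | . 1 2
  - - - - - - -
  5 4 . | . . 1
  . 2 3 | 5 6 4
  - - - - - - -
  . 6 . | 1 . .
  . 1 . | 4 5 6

Step 1. [r5c5∈{2,3}] 2 has one home in box 6: r5c5. So r5c5=2.
Step 2. [r6c1∈{2,3}] 3 has one home in row 6: r6c1, so r6c1=3.
Step 3. [r2c4∈{3}] r2c4 has the single candidate 3, so r2c4=3.
Step 4. [r1c1∈{1,2}] col 1 places 2 nowhere but r1c1 ⇒ r1c1=2.
Step 5. [r5c3∈{4,5}] 5 has one home in row 5: r5c3, so r5c3=5.
Step 6. [r2c3∈{4,6}] 4 has one home in col 3: r2c3. So r2c3=4.
Step 7. [r5c6∈{3}] r5c6's peers cover all but 3, so r5c6=3.
Step 8. [r6c3∈{2}] nothing but 2 survives at r6c3. So r6c3=2.
Step 9. [r2c1∈{6}] nothing but 6 survives at r2c1 ⇒ r2c1=6.
Step 10. [r1c2∈{3}] r1c2 is down to just 3, so r1c2=3.
Step 11. [r2c2∈{5}] r2c2 is down to just 5, so r2c2=5.
Step 12. [r3c3∈{6}] only 6 remains possible at r3c3, so r3c3=6.
Step 13. [r4c1∈{1}] only 1 remains possible at r4c1 ⇒ r4c1=1.
Step 14. [r5c1∈{4}] nothing but 4 survives at r5c1. So r5c1=4.
Step 15. [r3c5∈{3}] only 3 remains possible at r3c5 ⇒ r3c5=3.
Step 16. [r3c4∈{2}] nothing but 2 survives at r3c4. So r3c4=2.
Step 17. [r1c3∈{1}] r1c3 has the single candidate 1 ⇒ r1c3=1.

Answer: 2 3 1 6 4 5 / 6 5 4 3 1 2 / 5 4 6 2 3 1 / 1 2 3 5 6 4 / 4 6 5 1 2 3 / 3 1 2 4 5 6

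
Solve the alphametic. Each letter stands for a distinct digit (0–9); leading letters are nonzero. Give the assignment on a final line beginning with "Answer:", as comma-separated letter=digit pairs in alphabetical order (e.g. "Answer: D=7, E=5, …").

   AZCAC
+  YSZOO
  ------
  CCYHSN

Step 1. [col 1: C + O ≡ N (mod 10)] column 1 (C + O ≡ N (mod 10), carry-in 0) doesn't pin N yet; pick N=8 and continue, so N=8.
Step 2. [col 1: C + O ≡ N (mod 10)] O=7 is one option consistent with column 1 (C + O ≡ N (mod 10), carry-in 0) — take it, so O=7.
Step 3. [col 1: C + O ≡ N (mod 10)] in column 1 we have C+O≡N with carry-in 0; given O=7, N=8 and digits 7,8 already taken and all letters distinct, that pins C to 1, so C=1.
Step 4. [col 2: A + O ≡ S (mod 10)] A=6 is one option consistent with column 2 (A + O ≡ S (mod 10), carry-in 0) — take it. So A=6.
Step 5. [col 2: A + O ≡ S (mod 10)] column 2 reads A+O+carry(0)=S with A=6, O=7; with digits 1,6,7,8 already taken and all letters distinct, the only value for S is 3. So S=3.
Step 6. [col 3: C + Z ≡ H (mod 10)] several values work for Z in column 3 (C + Z ≡ H (mod 10), carry-in 1); try Z=2 ⇒ Z=2.
Step 7. [col 3: C + Z ≡ H (mod 10)] from column 3 (C=1, Z=2, carry-in 1, digits 1,2,3,6,7,8 already taken and all letters distinct): H must equal 4, so H=4.
Step 8. [col 4: Z + S ≡ Y (mod 10)] column 4 reads Z+S+carry(0)=Y with Z=2, S=3; with digits 1,2,3,4,6,7,8 already taken and all letters distinct, the only value for Y is 5 ⇒ Y=5.

Answer: A=6, C=1, H=4, N=8, O=7, S=3, Y=5, Z=2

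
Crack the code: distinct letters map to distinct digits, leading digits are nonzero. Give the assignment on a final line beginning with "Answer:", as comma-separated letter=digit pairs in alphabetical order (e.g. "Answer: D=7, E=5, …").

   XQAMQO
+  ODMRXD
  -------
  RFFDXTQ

Step 1. [col 1: O + D ≡ Q (mod 10)] D=3 is one option consistent with column 1 (O + D ≡ Q (mod 10), carry-in 0) — take it. So D=3.
Step 2. [col 1: O + D ≡ Q (mod 10)] no forcing yet in column 1 (carry-in 0); Q=2 is free and consistent — try it, so Q=2.
Step 3. [col 1: O + D ≡ Q (mod 10)] in column 1 we have O+D≡Q with carry-in 0; given D=3, Q=2 and digits 2,3 already taken and all letters distinct, that pins O to 9. So O=9.
Step 4. [col 2: Q + X ≡ T (mod 10)] X=7 is one option consistent with column 2 (Q + X ≡ T (mod 10), carry-in 1) — take it. So X=7.
Step 5. [col 2: Q + X ≡ T (mod 10)] from column 2 (Q=2, X=7, carry-in 1, digits 2,3,7,9 already taken and all letters distinct): T must equal 0. So T=0.
Step 6. [col 3: M + R ≡ X (mod 10)] R=1 is one option consistent with column 3 (M + R ≡ X (mod 10), carry-in 1) — take it ⇒ R=1.
Step 7. [col 3: M + R ≡ X (mod 10)] in column 3 we have M+R≡X with carry-in 1; given R=1, X=7 and digits 0,1,2,3,7,9 already taken and all letters distinct, that pins M to 5. So M=5.
Step 8. [col 4: A + M ≡ D (mod 10)] from column 4 (M=5, D=3, carry-in 0, digits 0,1,2,3,5,7,9 already taken and all letters distinct): A must equal 8 ⇒ A=8.
Step 9. [col 5: Q + D ≡ F (mod 10)] column 5 reads Q+D+carry(1)=F with Q=2, D=3; with digits 0,1,2,3,5,7,8,9 already taken and all letters distinct, the only value for F is 6, so F=6.

Answer: A=8, D=3, F=6, M=5, O=9, Q=2, R=1, T=0, X=7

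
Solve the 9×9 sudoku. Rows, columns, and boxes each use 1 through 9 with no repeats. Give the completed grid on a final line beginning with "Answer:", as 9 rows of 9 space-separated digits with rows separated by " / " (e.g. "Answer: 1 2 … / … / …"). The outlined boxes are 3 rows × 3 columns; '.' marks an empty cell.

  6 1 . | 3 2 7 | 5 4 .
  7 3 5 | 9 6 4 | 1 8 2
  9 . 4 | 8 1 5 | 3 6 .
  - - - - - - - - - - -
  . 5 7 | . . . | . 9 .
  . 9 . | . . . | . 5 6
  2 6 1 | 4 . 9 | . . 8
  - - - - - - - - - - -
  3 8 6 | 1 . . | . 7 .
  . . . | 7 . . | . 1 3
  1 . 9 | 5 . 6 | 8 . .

Step 1. [r9c9∈{4}] nothing but 4 survives at r9c9, so r9c9=4.
Step 2. [r7c6∈{2}] only 2 remains possible at r7c6, so r7c6=2.
Step 3. [r5c3∈{3,8}] across col 3, 3 lands solely at r5c3 ⇒ r5c3=3.
Step 4. [r4c6∈{1,3,8}] in col 6, 3 fits only at r4c6. So r4c6=3.
Step 5. [r4c5∈{8}] only 8 remains possible at r4c5, so r4c5=8.
Step 6. [r8c3∈{2}] only 2 remains possible at r8c3. So r8c3=2.
Step 7. [r4c1∈{4}] nothing but 4 survives at r4c1. So r4c1=4.
Step 8. [r7c7∈{9}] r7c7 is down to just 9, so r7c7=9.
Step 9. [r6c7∈{7}] r6c7 is down to just 7, so r6c7=7.
Step 10. [r5c4∈{2}] nothing but 2 survives at r5c4, so r5c4=2.
Step 11. [r8c5∈{4,9}] r8c5 is the only open cell in row 8 admitting 9, so r8c5=9.
Step 12. [r3c9∈{7}] only 7 remains possible at r3c9, so r3c9=7.
Step 13. [r9c5∈{3}] r9c5 is down to just 3. So r9c5=3.
Step 14. [r8c7∈{6}] r8c7 is down to just 6. So r8c7=6.
Step 15. [r5c7∈{4}] nothing but 4 survives at r5c7. So r5c7=4.
Step 16. [r8c6∈{8}] nothing but 8 survives at r8c6. So r8c6=8.
Step 17. [r4c9∈{1}] r4c9's peers cover all but 1. So r4c9=1.
Step 18. [r8c1∈{5}] only 5 remains possible at r8c1. So r8c1=5.
Step 19. [r6c8∈{3}] only 3 remains possible at r6c8. So r6c8=3.
Step 20. [r7c9∈{5}] r7c9 has the single candidate 5, so r7c9=5.
Step 21. [r4c4∈{6}] r4c4 has the single candidate 6. So r4c4=6.
Step 22. [r6c5∈{5}] r6c5's peers cover all but 5. So r6c5=5.
Step 23. [r1c9∈{9}] r1c9's peers cover all but 9. So r1c9=9.
Step 24. [r5c6∈{1}] r5c6 is down to just 1. So r5c6=1.
Step 25. [r9c8∈{2}] r9c8's peers cover all but 2 ⇒ r9c8=2.
Step 26. [r1c3∈{8}] only 8 remains possible at r1c3, so r1c3=8.
Step 27. [r5c5∈{7}] r5c5 has the single candidate 7. So r5c5=7.
Step 28. [r9c2∈{7}] r9c2 is down to just 7. So r9c2=7.
Step 29. [r8c2∈{4}] nothing but 4 survives at r8c2 ⇒ r8c2=4.
Step 30. [r5c1∈{8}] r5c1's peers cover all but 8. So r5c1=8.
Step 31. [r4c7∈{2}] nothing but 2 survives at r4c7, so r4c7=2.
Step 32. [r3c2∈{2}] nothing but 2 survives at r3c2 ⇒ r3c2=2.
Step 33. [r7c5∈{4}] r7c5 is down to just 4, so r7c5=4.

Answer: 6 1 8 3 2 7 5 4 9 / 7 3 5 9 6 4 1 8 2 / 9 2 4 8 1 5 3 6 7 / 4 5 7 6 8 3 2 9 1 / 8 9 3 2 7 1 4 5 6 / 2 6 1 4 5 9 7 3 8 / 3 8 6 1 4 2 9 7 5 / 5 4 2 7 9 8 6 1 3 / 1 7 9 5 3 6 8 2 4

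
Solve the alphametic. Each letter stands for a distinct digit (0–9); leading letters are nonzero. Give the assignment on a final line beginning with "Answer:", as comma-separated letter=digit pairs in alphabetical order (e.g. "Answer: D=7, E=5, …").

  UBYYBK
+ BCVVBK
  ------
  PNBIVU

Step 1. [col 1: K + K ≡ U (mod 10)] several values work for U in column 1 (K + K ≡ U (mod 10), carry-in 0); try U=6. So U=6.
Step 2. [col 1: K + K ≡ U (mod 10)] several values work for K in column 1 (K + K ≡ U (mod 10), carry-in 0); try K=8 ⇒ K=8.
Step 3. [col 2: B + B ≡ V (mod 10)] column 2 (B + B ≡ V (mod 10), carry-in 1) doesn't pin V yet; pick V=7 and continue, so V=7.
Step 4. [col 2: B + B ≡ V (mod 10)] column 2: given V=7, carry-in 1, and digits 6,7,8 already taken and all letters distinct, B+B≡V (mod 10) forces B=3 ⇒ B=3.
Step 5. [col 3: Y + V ≡ I (mod 10)] no forcing yet in column 3 (carry-in 0); Y=5 is free and consistent — try it, so Y=5.
Step 6. [col 3: Y + V ≡ I (mod 10)] from column 3 (Y=5, V=7, carry-in 0, digits 3,5,6,7,8 already taken and all letters distinct): I must equal 2, so I=2.
Step 7. [col 5: B + C ≡ N (mod 10)] column 5: given B=3, carry-in 1, and digits 2,3,5,6,7,8 already taken and all letters distinct, B+C≡N (mod 10) forces N=4. So N=4.
Step 8. [col 5: B + C ≡ N (mod 10)] column 5 reads B+C+carry(1)=N with B=3, N=4; with digits 2,3,4,5,6,7,8 already taken and all letters distinct, the only value for C is 0, so C=0.
Step 9. [col 6: U + B ≡ P (mod 10)] from column 6 (U=6, B=3, carry-in 0, digits 0,2,3,4,5,6,7,8 already taken and all letters distinct): P must equal 9. So P=9.

Answer: B=3, C=0, I=2, K=8, N=4, P=9, U=6, V=7, Y=5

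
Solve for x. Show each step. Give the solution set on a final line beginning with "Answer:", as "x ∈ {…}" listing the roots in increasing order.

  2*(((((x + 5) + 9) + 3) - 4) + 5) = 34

Step 1. [2*(((((x + 5) + 9) + 3) - 4) + 5) = 34] 2 out front; divide by 2 ⇒ div: ((((x + 5) + 9) + 3) - 4) + 5 = 17.
Step 2. [((((x + 5) + 9) + 3) - 4) + 5 = 17] the outer +5 inverts by subtracting 5, so sub: (((x + 5) + 9) + 3) - 4 = 12.
Step 3. [(((x + 5) + 9) + 3) - 4 = 12] add 4: x sits inside (… - 4), so sub: ((x + 5) + 9) + 3 = 16.
Step 4. [((x + 5) + 9) + 3 = 16] 3 comes off first (subtract 3), so sub: (x + 5) + 9 = 13.
Step 5. [(x + 5) + 9 = 13] +9 is outermost — subtract 9 both sides. So sub: x + 5 = 4.
Step 6. [x + 5 = 4] the outer +5 inverts by subtracting 5. So sub: x = -1.

Answer: x ∈ {-1}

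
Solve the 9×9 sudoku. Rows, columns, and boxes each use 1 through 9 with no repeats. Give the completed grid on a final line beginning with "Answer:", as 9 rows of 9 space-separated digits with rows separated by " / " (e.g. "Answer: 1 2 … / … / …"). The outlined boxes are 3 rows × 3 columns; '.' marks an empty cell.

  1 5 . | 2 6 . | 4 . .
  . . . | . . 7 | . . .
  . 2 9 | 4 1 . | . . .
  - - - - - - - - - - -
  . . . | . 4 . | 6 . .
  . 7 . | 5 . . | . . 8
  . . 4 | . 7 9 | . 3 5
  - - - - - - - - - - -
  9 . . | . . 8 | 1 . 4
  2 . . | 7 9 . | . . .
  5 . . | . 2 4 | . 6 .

Step 1. [r8c9∈{3}] only 3 remains possible at r8c9. So r8c9=3.
Step 2. [r2c5∈{3,5,8}] col 5 places 8 nowhere but r2c5. So r2c5=8.
Step 3. [r3c1∈{3,6,7,8}] r3c1 is the only open cell in col 1 admitting 7. So r3c1=7.
Step 4. [r5c5∈{3}] nothing but 3 survives at r5c5 ⇒ r5c5=3.
Step 5. [r6c7∈{2}] nothing but 2 survives at r6c7 ⇒ r6c7=2.
Step 6. [r5c7∈{9}] r5c7 is down to just 9. So r5c7=9.
Step 7. [r5c1∈{6}] r5c1's peers cover all but 6 ⇒ r5c1=6.
Step 8. [r1c3∈{3,8}] across box 1, 8 lands solely at r1c3 ⇒ r1c3=8.
Step 9. [r8c6∈{1,5,6}] r8c6 is the only open cell in col 6 admitting 6 ⇒ r8c6=6.
Step 10. [r8c3∈{1}] nothing but 1 survives at r8c3 ⇒ r8c3=1.
Step 11. [r2c9∈{1,2,6,9}] across col 9, 2 lands solely at r2c9. So r2c9=2.
Step 12. [r4c9∈{1,7}] r4c9 is the only open cell in col 9 admitting 1, so r4c9=1.
Step 13. [r6c1∈{8}] only 8 remains possible at r6c1, so r6c1=8.
Step 14. [r7c4∈{3}] r7c4 has the single candidate 3. So r7c4=3.
Step 15. [r9c7∈{7,8}] in col 7, 7 fits only at r9c7. So r9c7=7.
Step 16. [r4c1∈{3}] nothing but 3 survives at r4c1 ⇒ r4c1=3.
Step 17. [r3c6∈{3,5}] in col 6, 5 fits only at r3c6 ⇒ r3c6=5.
Step 18. [r5c6∈{1,2}] in row 5, 1 fits only at r5c6. So r5c6=1.
Step 19. [r8c2∈{4,8}] 4 has one home in row 8: r8c2. So r8c2=4.
Step 20. [r3c8∈{8}] only 8 remains possible at r3c8, so r3c8=8.
Step 21. [r8c8∈{5}] r8c8's peers cover all but 5. So r8c8=5.
Step 22. [r9c3∈{3}] r9c3's peers cover all but 3 ⇒ r9c3=3.
Step 23. [r2c2∈{3,6}] 3 has one home in col 2: r2c2. So r2c2=3.
Step 24. [r1c9∈{7,9}] across col 9, 7 lands solely at r1c9, so r1c9=7.
Step 25. [r7c2∈{6}] nothing but 6 survives at r7c2. So r7c2=6.
Step 26. [r1c8∈{9}] r1c8 has the single candidate 9. So r1c8=9.
Step 27. [r4c6∈{2}] nothing but 2 survives at r4c6 ⇒ r4c6=2.
Step 28. [r7c3∈{7}] only 7 remains possible at r7c3, so r7c3=7.
Step 29. [r9c2∈{8}] r9c2 is down to just 8 ⇒ r9c2=8.
Step 30. [r5c3∈{2}] r5c3's peers cover all but 2, so r5c3=2.
Step 31. [r2c7∈{5}] r2c7 has the single candidate 5, so r2c7=5.
Step 32. [r2c1∈{4}] r2c1's peers cover all but 4 ⇒ r2c1=4.
Step 33. [r4c4∈{8}] only 8 remains possible at r4c4 ⇒ r4c4=8.
Step 34. [r9c9∈{9}] r9c9 is down to just 9. So r9c9=9.
Step 35. [r2c4∈{9}] r2c4 is down to just 9. So r2c4=9.
Step 36. [r8c7∈{8}] r8c7 is down to just 8 ⇒ r8c7=8.
Step 37. [r5c8∈{4}] r5c8 has the single candidate 4. So r5c8=4.
Step 38. [r3c7∈{3}] nothing but 3 survives at r3c7. So r3c7=3.
Step 39. [r7c8∈{2}] r7c8's peers cover all but 2. So r7c8=2.
Step 40. [r6c4∈{6}] r6c4 is down to just 6, so r6c4=6.
Step 41. [r2c8∈{1}] nothing but 1 survives at r2c8, so r2c8=1.
Step 42. [r4c3∈{5}] only 5 remains possible at r4c3. So r4c3=5.
Step 43. [r2c3∈{6}] r2c3 has the single candidate 6, so r2c3=6.
Step 44. [r4c2∈{9}] r4c2 has the single candidate 9. So r4c2=9.
Step 45. [r3c9∈{6}] only 6 remains possible at r3c9, so r3c9=6.
Step 46. [r1c6∈{3}] r1c6 has the single candidate 3 ⇒ r1c6=3.
Step 47. [r7c5∈{5}] r7c5's peers cover all but 5. So r7c5=5.
Step 48. [r9c4∈{1}] r9c4 is down to just 1, so r9c4=1.
Step 49. [r6c2∈{1}] r6c2's peers cover all but 1 ⇒ r6c2=1.
Step 50. [r4c8∈{7}] only 7 remains possible at r4c8, so r4c8=7.

Answer: 1 5 8 2 6 3 4 9 7 / 4 3 6 9 8 7 5 1 2 / 7 2 9 4 1 5 3 8 6 / 3 9 5 8 4 2 6 7 1 / 6 7 2 5 3 1 9 4 8 / 8 1 4 6 7 9 2 3 5 / 9 6 7 3 5 8 1 2 4 / 2 4 1 7 9 6 8 5 3 / 5 8 3 1 2 4 7 6 9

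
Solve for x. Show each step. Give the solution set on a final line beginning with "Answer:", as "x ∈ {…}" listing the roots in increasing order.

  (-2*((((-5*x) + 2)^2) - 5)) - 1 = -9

Step 1. [(-2*((((-5*x) + 2)^2) - 5)) - 1 = -9] 1 comes off first (add 1), so sub: -2*((((-5*x) + 2)^2) - 5) = -8.
Step 2. [-2*((((-5*x) + 2)^2) - 5) = -8] LHS = -2·(…); ÷-2 both sides ⇒ div: (((-5*x) + 2)^2) - 5 = 4.
Step 3. [(((-5*x) + 2)^2) - 5 = 4] 5 comes off first (add 5) ⇒ sub: ((-5*x) + 2)^2 = 9.
Step 4. [((-5*x) + 2)^2 = 9] LHS squared, RHS 9 ≥ 0: apply √ (±), so sqrt: (-5*x) + 2 = 3 or -3.
Step 5. [(-5*x) + 2 = 3 or -3] the outer +2 inverts by subtracting 2 ⇒ sub: -5*x = 1 or -5.
Step 6. [-5*x = 1 or -5] -5 out front; divide by -5 ⇒ div: x = -1/5 or 1.

Answer: x ∈ {-1/5, 1}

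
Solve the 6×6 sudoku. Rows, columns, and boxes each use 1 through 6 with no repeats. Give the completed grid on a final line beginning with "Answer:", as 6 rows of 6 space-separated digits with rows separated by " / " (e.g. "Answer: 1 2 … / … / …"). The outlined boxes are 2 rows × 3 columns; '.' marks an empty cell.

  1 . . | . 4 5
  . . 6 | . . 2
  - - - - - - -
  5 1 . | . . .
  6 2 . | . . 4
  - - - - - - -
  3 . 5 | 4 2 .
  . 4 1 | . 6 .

Step 1. [r3c5∈{3}] nothing but 3 survives at r3c5, so r3c5=3.
Step 2. [r1c2∈{3}] r1c2's peers cover all but 3. So r1c2=3.
Step 3. [r2c4∈{1,3}] 3 has one home in row 2: r2c4, so r2c4=3.
Step 4. [r4c5∈{1,5}] 5 has one home in col 5: r4c5, so r4c5=5.
Step 5. [r1c4∈{6}] nothing but 6 survives at r1c4 ⇒ r1c4=6.
Step 6. [r3c4∈{2}] r3c4 is down to just 2, so r3c4=2.
Step 7. [r5c2∈{6}] nothing but 6 survives at r5c2 ⇒ r5c2=6.
Step 8. [r6c4∈{5}] r6c4 is down to just 5, so r6c4=5.
Step 9. [r6c6∈{3}] only 3 remains possible at r6c6 ⇒ r6c6=3.
Step 10. [r3c6∈{6}] nothing but 6 survives at r3c6. So r3c6=6.
Step 11. [r3c3∈{4}] r3c3 has the single candidate 4 ⇒ r3c3=4.
Step 12. [r6c1∈{2}] r6c1 has the single candidate 2. So r6c1=2.
Step 13. [r2c1∈{4}] nothing but 4 survives at r2c1 ⇒ r2c1=4.
Step 14. [r4c4∈{1}] r4c4 has the single candidate 1. So r4c4=1.
Step 15. [r5c6∈{1}] only 1 remains possible at r5c6. So r5c6=1.
Step 16. [r4c3∈{3}] r4c3's peers cover all but 3 ⇒ r4c3=3.
Step 17. [r2c2∈{5}] nothing but 5 survives at r2c2, so r2c2=5.
Step 18. [r1c3∈{2}] nothing but 2 survives at r1c3 ⇒ r1c3=2.
Step 19. [r2c5∈{1}] nothing but 1 survives at r2c5. So r2c5=1.

Answer: 1 3 2 6 4 5 / 4 5 6 3 1 2 / 5 1 4 2 3 6 / 6 2 3 1 5 4 / 3 6 5 4 2 1 / 2 4 1 5 6 3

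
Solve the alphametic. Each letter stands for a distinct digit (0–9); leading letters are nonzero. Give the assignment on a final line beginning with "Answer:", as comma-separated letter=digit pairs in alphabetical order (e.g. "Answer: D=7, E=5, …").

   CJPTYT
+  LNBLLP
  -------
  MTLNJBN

Step 1. [col 1: T + P ≡ N (mod 10)] no forcing yet in column 1 (carry-in 0); N=3 is free and consistent — try it, so N=3.
Step 2. [M] the sum has 7 digits but both addends have 6; that extra leading digit M is the final carry, namely 1 ⇒ M=1.
Step 3. [col 1: T + P ≡ N (mod 10)] P=8 is one option consistent with column 1 (T + P ≡ N (mod 10), carry-in 0) — take it ⇒ P=8.
Step 4. [col 1: T + P ≡ N (mod 10)] in column 1 we have T+P≡N with carry-in 0; given P=8, N=3 and digits 1,3,8 already taken and all letters distinct, that pins T to 5, so T=5.
Step 5. [col 2: Y + L ≡ B (mod 10)] no forcing yet in column 2 (carry-in 1); Y=7 is free and consistent — try it, so Y=7.
Step 6. [col 2: Y + L ≡ B (mod 10)] no forcing yet in column 2 (carry-in 1); B=4 is free and consistent — try it, so B=4.
Step 7. [col 2: Y + L ≡ B (mod 10)] column 2 reads Y+L+carry(1)=B with Y=7, B=4; with digits 1,3,4,5,7,8 already taken and all letters distinct, the only value for L is 6. So L=6.
Step 8. [col 3: T + L ≡ J (mod 10)] column 3 reads T+L+carry(1)=J with T=5, L=6; with digits 1,3,4,5,6,7,8 already taken and all letters distinct, the only value for J is 2 ⇒ J=2.
Step 9. [col 6: C + L ≡ T (mod 10)] in column 6 we have C+L≡T with carry-in 0; given L=6, T=5 and digits 1,2,3,4,5,6,7,8 already taken and all letters distinct, that pins C to 9 ⇒ C=9.

Answer: B=4, C=9, J=2, L=6, M=1, N=3, P=8, T=5, Y=7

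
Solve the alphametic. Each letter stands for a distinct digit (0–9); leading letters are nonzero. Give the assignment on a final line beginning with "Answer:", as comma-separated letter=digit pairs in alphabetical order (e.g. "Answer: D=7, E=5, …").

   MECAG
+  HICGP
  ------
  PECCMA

Step 1. [col 1: G + P ≡ A (mod 10)] column 1 (G + P ≡ A (mod 10), carry-in 0) doesn't pin P yet; pick P=1 and continue, so P=1.
Step 2. [col 1: G + P ≡ A (mod 10)] no forcing yet in column 1 (carry-in 0); A=3 is free and consistent — try it ⇒ A=3.
Step 3. [col 1: G + P ≡ A (mod 10)] column 1 reads G+P+carry(0)=A with P=1, A=3; with digits 1,3 already taken and all letters distinct, the only value for G is 2, so G=2.
Step 4. [col 2: A + G ≡ M (mod 10)] from column 2 (A=3, G=2, carry-in 0, digits 1,2,3 already taken and all letters distinct): M must equal 5. So M=5.
Step 5. [col 3: C + C ≡ C (mod 10)] from column 3 (nothing yet, carry-in 0, digits 1,2,3,5 already taken and all letters distinct): C must equal 0 ⇒ C=0.
Step 6. [col 4: E + I ≡ C (mod 10)] column 4 (E + I ≡ C (mod 10), carry-in 0) doesn't pin E yet; pick E=4 and continue, so E=4.
Step 7. [col 4: E + I ≡ C (mod 10)] from column 4 (E=4, C=0, carry-in 0, digits 0,1,2,3,4,5 already taken and all letters distinct): I must equal 6. So I=6.
Step 8. [col 5: M + H ≡ E (mod 10)] column 5: given M=5, E=4, carry-in 1, and digits 0,1,2,3,4,5,6 already taken and all letters distinct, M+H≡E (mod 10) forces H=8 ⇒ H=8.

Answer: A=3, C=0, E=4, G=2, H=8, I=6, M=5, P=1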